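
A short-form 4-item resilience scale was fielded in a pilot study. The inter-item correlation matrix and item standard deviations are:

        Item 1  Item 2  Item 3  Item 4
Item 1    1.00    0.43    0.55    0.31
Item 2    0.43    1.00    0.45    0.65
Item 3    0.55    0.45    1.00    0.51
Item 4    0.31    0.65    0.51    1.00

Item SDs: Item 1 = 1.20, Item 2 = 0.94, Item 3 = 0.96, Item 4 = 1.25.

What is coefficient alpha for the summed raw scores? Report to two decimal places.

coefficient alpha = 0.78

Σσ²ᵢ = 1.20² + 0.94² + 0.96² + 1.25² = 4.8077
Covariances σ_ij = r_ij · s_i · s_j:
  σ(Item 1,Item 2) = 0.43 × 1.20 × 0.94 = 0.4850
  σ(Item 1,Item 3) = 0.55 × 1.20 × 0.96 = 0.6336
  σ(Item 1,Item 4) = 0.31 × 1.20 × 1.25 = 0.4650
  σ(Item 2,Item 3) = 0.45 × 0.94 × 0.96 = 0.4061
  σ(Item 2,Item 4) = 0.65 × 0.94 × 1.25 = 0.7637
  σ(Item 3,Item 4) = 0.51 × 0.96 × 1.25 = 0.6120
σ²_T = Σσ²ᵢ + 2·Σσ_ij = 4.8077 + 2 × 3.3654 = 11.5385
α = (4/3)·(1 − 4.8077/11.5385) = 0.78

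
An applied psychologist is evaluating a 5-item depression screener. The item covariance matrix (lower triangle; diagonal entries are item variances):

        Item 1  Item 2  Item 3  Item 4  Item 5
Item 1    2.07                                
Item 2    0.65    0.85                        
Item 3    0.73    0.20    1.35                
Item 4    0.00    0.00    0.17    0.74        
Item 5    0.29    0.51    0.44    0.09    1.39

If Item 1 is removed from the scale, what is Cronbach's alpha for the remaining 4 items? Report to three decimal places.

Remaining items: Item 2, Item 3, Item 4, Item 5 (k = 4).
Σσᵢ² = 0.85 + 1.35 + 0.74 + 1.39 = 4.33
σ²_T = 4.33 + 2 × 1.41 = 7.15
α (item deleted) = (4/3)·(1 − 4.33/7.15) = 0.526

α = 0.526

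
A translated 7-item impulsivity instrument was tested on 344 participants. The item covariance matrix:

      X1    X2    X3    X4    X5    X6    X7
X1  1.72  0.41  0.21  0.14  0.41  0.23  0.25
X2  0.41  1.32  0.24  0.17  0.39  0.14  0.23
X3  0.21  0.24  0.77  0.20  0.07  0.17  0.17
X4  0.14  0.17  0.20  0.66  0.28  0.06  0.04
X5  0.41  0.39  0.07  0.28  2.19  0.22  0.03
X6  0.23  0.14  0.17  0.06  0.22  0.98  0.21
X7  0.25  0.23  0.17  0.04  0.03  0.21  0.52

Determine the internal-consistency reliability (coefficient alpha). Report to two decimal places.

Σσᵢ² = 1.72 + 1.32 + 0.77 + 0.66 + 2.19 + 0.98 + 0.52 = 8.16
Sum of off-diagonal covariances = 4.27
σ²_T = 8.16 + 2 × 4.27 = 16.70
α = (k/(k−1))·(1 − Σσᵢ²/σ²_T) = (7/6)·(1 − 8.16/16.70) = 0.60

coefficient alpha = 0.60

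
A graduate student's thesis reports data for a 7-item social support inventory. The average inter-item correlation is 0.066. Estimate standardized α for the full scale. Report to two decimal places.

α = 0.33

Standardized α = k·r̄ / (1 + (k−1)·r̄) = 7 × 0.066 / (1 + 6 × 0.066)
  = 0.4620 / 1.3960 = 0.33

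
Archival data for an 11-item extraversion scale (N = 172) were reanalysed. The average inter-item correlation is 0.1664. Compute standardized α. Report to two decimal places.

Standardized α = k·r̄ / (1 + (k−1)·r̄) = 11 × 0.1664 / (1 + 10 × 0.1664)
  = 1.8304 / 2.6640 = 0.69

α = 0.69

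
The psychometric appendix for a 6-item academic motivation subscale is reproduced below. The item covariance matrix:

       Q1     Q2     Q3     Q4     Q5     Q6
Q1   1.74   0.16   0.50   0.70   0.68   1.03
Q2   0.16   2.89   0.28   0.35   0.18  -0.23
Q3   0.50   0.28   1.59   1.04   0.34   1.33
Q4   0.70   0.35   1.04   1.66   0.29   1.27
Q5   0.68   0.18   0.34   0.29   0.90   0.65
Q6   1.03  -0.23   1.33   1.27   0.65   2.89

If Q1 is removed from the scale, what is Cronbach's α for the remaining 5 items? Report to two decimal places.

α = 0.66

Remaining items: Q2, Q3, Q4, Q5, Q6 (k = 5).
Σσᵢ² = 2.89 + 1.59 + 1.66 + 0.90 + 2.89 = 9.93
σ²_total = 9.93 + 2 × 5.50 = 20.93
α (item deleted) = (5/4)·(1 − 9.93/20.93) = 0.66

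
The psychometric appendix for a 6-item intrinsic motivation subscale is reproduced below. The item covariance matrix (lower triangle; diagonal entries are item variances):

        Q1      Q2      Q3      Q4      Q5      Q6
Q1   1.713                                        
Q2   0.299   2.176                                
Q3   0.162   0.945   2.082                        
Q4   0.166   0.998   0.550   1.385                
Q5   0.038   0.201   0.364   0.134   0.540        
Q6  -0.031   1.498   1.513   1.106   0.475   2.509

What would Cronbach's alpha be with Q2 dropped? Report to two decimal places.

Remaining items: Q1, Q3, Q4, Q5, Q6 (k = 5).
Σσᵢ² = 1.713 + 2.082 + 1.385 + 0.540 + 2.509 = 8.229
Var(T) = 8.229 + 2 × 4.477 = 17.183
α (item deleted) = (5/4)·(1 − 8.229/17.183) = 0.65

Cronbach's alpha = 0.65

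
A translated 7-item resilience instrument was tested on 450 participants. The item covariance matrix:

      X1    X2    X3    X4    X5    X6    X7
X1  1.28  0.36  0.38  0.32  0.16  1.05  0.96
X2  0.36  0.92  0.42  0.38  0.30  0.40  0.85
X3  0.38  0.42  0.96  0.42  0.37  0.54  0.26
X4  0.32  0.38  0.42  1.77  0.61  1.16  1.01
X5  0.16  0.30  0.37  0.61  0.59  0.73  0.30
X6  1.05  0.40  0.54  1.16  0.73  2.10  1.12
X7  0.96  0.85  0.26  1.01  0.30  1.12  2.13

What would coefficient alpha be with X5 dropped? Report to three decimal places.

coefficient alpha = 0.813

Remaining items: X1, X2, X3, X4, X6, X7 (k = 6).
ΣVar(i) = 1.28 + 0.92 + 0.96 + 1.77 + 2.10 + 2.13 = 9.16
σ²_total = 9.16 + 2 × 9.63 = 28.42
α (item deleted) = (6/5)·(1 − 9.16/28.42) = 0.813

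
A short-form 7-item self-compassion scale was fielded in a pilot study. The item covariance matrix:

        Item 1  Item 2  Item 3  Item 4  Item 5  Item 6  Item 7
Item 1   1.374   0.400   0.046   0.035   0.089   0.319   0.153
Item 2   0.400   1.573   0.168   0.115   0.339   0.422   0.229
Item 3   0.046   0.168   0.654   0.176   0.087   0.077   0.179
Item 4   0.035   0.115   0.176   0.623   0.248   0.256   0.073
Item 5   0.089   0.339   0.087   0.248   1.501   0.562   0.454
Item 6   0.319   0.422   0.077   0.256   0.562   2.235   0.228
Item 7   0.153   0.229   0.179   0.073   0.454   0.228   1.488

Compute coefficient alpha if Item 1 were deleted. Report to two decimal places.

α = 0.57

Remaining items: Item 2, Item 3, Item 4, Item 5, Item 6, Item 7 (k = 6).
sum of item variances = 1.573 + 0.654 + 0.623 + 1.501 + 2.235 + 1.488 = 8.074
Var(T) = 8.074 + 2 × 3.613 = 15.300
α (item deleted) = (6/5)·(1 − 8.074/15.300) = 0.57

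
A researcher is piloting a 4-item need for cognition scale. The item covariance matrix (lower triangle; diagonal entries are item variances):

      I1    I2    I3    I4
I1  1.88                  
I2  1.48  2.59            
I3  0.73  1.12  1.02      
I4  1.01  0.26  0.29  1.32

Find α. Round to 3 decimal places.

Σσᵢ² = 1.88 + 2.59 + 1.02 + 1.32 = 6.81
Σ_{i<j} σ_ij = 4.89
σ²_total = 6.81 + 2 × 4.89 = 16.59
α = (k/(k−1))·(1 − Σσᵢ²/σ²_total) = (4/3)·(1 − 6.81/16.59) = 0.786

α = 0.786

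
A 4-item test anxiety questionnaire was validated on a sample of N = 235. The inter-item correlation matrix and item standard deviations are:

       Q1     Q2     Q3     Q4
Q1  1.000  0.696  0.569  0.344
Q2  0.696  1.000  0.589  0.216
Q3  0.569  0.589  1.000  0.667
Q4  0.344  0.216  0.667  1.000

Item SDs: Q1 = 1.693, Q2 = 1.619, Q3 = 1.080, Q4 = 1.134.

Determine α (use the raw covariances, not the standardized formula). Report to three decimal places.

α = 0.794

Σσ²ᵢ = 1.693² + 1.619² + 1.080² + 1.134² = 7.9398
Covariances σ_ij = r_ij · s_i · s_j:
  σ(Q1,Q2) = 0.696 × 1.693 × 1.619 = 1.9077
  σ(Q1,Q3) = 0.569 × 1.693 × 1.080 = 1.0404
  σ(Q1,Q4) = 0.344 × 1.693 × 1.134 = 0.6604
  σ(Q2,Q3) = 0.589 × 1.619 × 1.080 = 1.0299
  σ(Q2,Q4) = 0.216 × 1.619 × 1.134 = 0.3966
  σ(Q3,Q4) = 0.667 × 1.080 × 1.134 = 0.8169
σ²_T = Σσ²ᵢ + 2·Σσ_ij = 7.9398 + 2 × 5.8519 = 19.6436
α = (4/3)·(1 − 7.9398/19.6436) = 0.794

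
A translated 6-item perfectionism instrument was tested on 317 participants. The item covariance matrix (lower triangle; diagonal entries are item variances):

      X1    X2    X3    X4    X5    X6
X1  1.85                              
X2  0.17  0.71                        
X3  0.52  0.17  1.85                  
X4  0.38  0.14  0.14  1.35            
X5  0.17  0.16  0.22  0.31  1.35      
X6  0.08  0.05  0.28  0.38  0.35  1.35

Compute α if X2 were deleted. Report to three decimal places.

Remaining items: X1, X3, X4, X5, X6 (k = 5).
ΣVar(i) = 1.85 + 1.85 + 1.35 + 1.35 + 1.35 = 7.75
total variance = 7.75 + 2 × 2.83 = 13.41
α (item deleted) = (5/4)·(1 − 7.75/13.41) = 0.528

α = 0.528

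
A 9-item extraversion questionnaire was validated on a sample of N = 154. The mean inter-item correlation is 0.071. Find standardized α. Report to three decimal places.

α = 0.408

Standardized α = k·r̄ / (1 + (k−1)·r̄) = 9 × 0.071 / (1 + 8 × 0.071)
  = 0.6390 / 1.5680 = 0.408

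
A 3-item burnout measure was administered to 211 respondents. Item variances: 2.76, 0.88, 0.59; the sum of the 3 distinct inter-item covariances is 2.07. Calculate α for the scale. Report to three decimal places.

α = 0.742

sum of item variances = 2.76 + 0.88 + 0.59 = 4.23
Sum of distinct covariances = 2.07
Var(T) = sum of item variances + 2·Σcov = 4.23 + 2 × 2.07 = 8.37
α = (3/2)·(1 − 4.23/8.37) = 0.742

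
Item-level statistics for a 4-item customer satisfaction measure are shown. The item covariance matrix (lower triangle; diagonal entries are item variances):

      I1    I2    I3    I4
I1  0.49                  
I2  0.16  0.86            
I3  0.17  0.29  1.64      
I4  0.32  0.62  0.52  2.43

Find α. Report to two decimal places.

α = 0.58

Σσᵢ² = 0.49 + 0.86 + 1.64 + 2.43 = 5.42
Sum of the distinct covariances = 2.08
Var(T) = 5.42 + 2 × 2.08 = 9.58
α = (k/(k−1))·(1 − Σσᵢ²/Var(T)) = (4/3)·(1 − 5.42/9.58) = 0.58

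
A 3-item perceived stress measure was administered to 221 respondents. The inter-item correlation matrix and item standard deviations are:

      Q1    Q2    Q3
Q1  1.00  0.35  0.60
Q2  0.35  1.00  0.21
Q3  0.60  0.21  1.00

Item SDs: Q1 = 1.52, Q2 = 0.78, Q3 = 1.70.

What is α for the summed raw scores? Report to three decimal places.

Σσ²ᵢ = 1.52² + 0.78² + 1.70² = 5.8088
Covariances σ_ij = r_ij · s_i · s_j:
  σ(Q1,Q2) = 0.35 × 1.52 × 0.78 = 0.4150
  σ(Q1,Q3) = 0.60 × 1.52 × 1.70 = 1.5504
  σ(Q2,Q3) = 0.21 × 0.78 × 1.70 = 0.2785
σ²_T = Σσ²ᵢ + 2·Σσ_ij = 5.8088 + 2 × 2.2439 = 10.2966
α = (3/2)·(1 − 5.8088/10.2966) = 0.654

α = 0.654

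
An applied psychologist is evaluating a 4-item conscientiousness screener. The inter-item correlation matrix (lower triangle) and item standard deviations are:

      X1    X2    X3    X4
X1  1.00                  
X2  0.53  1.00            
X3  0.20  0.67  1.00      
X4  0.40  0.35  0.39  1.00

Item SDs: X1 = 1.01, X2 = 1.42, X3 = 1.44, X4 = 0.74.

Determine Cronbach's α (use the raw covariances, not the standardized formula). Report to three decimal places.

Σσ²ᵢ = 1.01² + 1.42² + 1.44² + 0.74² = 5.6577
Covariances σ_ij = r_ij · s_i · s_j:
  σ(X1,X2) = 0.53 × 1.01 × 1.42 = 0.7601
  σ(X1,X3) = 0.20 × 1.01 × 1.44 = 0.2909
  σ(X1,X4) = 0.40 × 1.01 × 0.74 = 0.2990
  σ(X2,X3) = 0.67 × 1.42 × 1.44 = 1.3700
  σ(X2,X4) = 0.35 × 1.42 × 0.74 = 0.3678
  σ(X3,X4) = 0.39 × 1.44 × 0.74 = 0.4156
σ²_T = Σσ²ᵢ + 2·Σσ_ij = 5.6577 + 2 × 3.5034 = 12.6645
α = (4/3)·(1 − 5.6577/12.6645) = 0.738

Cronbach's α = 0.738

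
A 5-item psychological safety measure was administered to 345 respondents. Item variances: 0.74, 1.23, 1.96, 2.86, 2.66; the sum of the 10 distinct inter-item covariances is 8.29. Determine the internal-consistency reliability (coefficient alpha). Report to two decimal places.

coefficient alpha = 0.80

Σσᵢ² = 0.74 + 1.23 + 1.96 + 2.86 + 2.66 = 9.45
Sum of distinct covariances = 8.29
total variance = Σσᵢ² + 2·Σcov = 9.45 + 2 × 8.29 = 26.03
α = (5/4)·(1 − 9.45/26.03) = 0.80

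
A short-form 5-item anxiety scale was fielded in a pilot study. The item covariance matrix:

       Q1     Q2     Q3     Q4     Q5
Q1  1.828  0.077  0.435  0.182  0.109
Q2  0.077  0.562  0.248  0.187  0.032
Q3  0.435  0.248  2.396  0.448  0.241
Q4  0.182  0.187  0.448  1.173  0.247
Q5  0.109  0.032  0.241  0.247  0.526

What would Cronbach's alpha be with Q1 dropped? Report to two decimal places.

Remaining items: Q2, Q3, Q4, Q5 (k = 4).
sum of item variances = 0.562 + 2.396 + 1.173 + 0.526 = 4.657
Var(T) = 4.657 + 2 × 1.403 = 7.463
α (item deleted) = (4/3)·(1 − 4.657/7.463) = 0.50

Cronbach's alpha = 0.50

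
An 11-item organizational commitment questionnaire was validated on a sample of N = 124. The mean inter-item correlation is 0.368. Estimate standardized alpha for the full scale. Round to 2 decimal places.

α = 0.86

Standardized α = k·r̄ / (1 + (k−1)·r̄) = 11 × 0.368 / (1 + 10 × 0.368)
  = 4.0480 / 4.6800 = 0.86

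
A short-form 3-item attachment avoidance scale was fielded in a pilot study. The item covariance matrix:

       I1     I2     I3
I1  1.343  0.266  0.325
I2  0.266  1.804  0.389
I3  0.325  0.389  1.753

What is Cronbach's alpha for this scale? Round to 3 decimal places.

Σσ²ᵢ = 1.343 + 1.804 + 1.753 = 4.900
Σ_{i<j} σ_ij = 0.980
Var(T) = 4.900 + 2 × 0.980 = 6.860
α = (k/(k−1))·(1 − Σσ²ᵢ/Var(T)) = (3/2)·(1 − 4.900/6.860) = 0.429

α = 0.429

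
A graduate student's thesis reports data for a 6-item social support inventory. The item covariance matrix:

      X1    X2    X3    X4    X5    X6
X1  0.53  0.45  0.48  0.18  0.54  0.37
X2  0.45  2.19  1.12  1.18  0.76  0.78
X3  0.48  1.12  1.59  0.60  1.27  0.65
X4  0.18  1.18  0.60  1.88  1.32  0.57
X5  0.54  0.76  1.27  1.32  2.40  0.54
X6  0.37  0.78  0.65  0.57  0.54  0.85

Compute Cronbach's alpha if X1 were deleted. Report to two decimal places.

Remaining items: X2, X3, X4, X5, X6 (k = 5).
Σσ²ᵢ = 2.19 + 1.59 + 1.88 + 2.40 + 0.85 = 8.91
σ²_total = 8.91 + 2 × 8.79 = 26.49
α (item deleted) = (5/4)·(1 − 8.91/26.49) = 0.83

Cronbach's alpha = 0.83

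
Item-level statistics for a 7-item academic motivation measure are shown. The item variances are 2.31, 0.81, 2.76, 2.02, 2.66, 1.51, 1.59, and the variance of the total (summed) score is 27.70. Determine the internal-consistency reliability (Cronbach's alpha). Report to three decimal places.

α = 0.591

Σσᵢ² = 2.31 + 0.81 + 2.76 + 2.02 + 2.66 + 1.51 + 1.59 = 13.66
α = (k/(k−1))·(1 − Σσᵢ²/σ²_total) = (7/6)·(1 − 13.66/27.70) = 0.591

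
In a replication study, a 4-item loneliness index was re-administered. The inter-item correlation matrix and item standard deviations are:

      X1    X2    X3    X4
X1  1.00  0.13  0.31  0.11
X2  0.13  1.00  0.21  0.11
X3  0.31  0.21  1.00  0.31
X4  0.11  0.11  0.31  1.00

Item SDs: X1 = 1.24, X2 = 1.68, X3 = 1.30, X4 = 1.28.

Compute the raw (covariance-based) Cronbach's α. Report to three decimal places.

α = 0.479

Σσ²ᵢ = 1.24² + 1.68² + 1.30² + 1.28² = 7.6884
Covariances σ_ij = r_ij · s_i · s_j:
  σ(X1,X2) = 0.13 × 1.24 × 1.68 = 0.2708
  σ(X1,X3) = 0.31 × 1.24 × 1.30 = 0.4997
  σ(X1,X4) = 0.11 × 1.24 × 1.28 = 0.1746
  σ(X2,X3) = 0.21 × 1.68 × 1.30 = 0.4586
  σ(X2,X4) = 0.11 × 1.68 × 1.28 = 0.2365
  σ(X3,X4) = 0.31 × 1.30 × 1.28 = 0.5158
σ²_T = Σσ²ᵢ + 2·Σσ_ij = 7.6884 + 2 × 2.1560 = 12.0004
α = (4/3)·(1 − 7.6884/12.0004) = 0.479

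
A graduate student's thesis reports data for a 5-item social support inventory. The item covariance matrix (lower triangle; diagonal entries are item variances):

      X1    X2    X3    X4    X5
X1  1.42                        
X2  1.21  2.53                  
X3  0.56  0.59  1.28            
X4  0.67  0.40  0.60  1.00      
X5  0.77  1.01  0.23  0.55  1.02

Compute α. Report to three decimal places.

Σσ²ᵢ = 1.42 + 2.53 + 1.28 + 1.00 + 1.02 = 7.25
Σ_{i<j} σ_ij = 6.59
Var(T) = 7.25 + 2 × 6.59 = 20.43
α = (k/(k−1))·(1 − Σσ²ᵢ/Var(T)) = (5/4)·(1 − 7.25/20.43) = 0.806

α = 0.806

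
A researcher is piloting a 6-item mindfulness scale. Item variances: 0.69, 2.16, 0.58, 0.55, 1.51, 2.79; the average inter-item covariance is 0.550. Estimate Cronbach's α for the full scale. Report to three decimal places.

Σσᵢ² = 0.69 + 2.16 + 0.58 + 0.55 + 1.51 + 2.79 = 8.28
Sum of the 15 distinct covariances = 15 × 0.550 = 8.250
σ²_T = Σσᵢ² + 2·Σcov = 8.28 + 2 × 8.250 = 24.780
α = (6/5)·(1 − 8.28/24.780) = 0.799

α = 0.799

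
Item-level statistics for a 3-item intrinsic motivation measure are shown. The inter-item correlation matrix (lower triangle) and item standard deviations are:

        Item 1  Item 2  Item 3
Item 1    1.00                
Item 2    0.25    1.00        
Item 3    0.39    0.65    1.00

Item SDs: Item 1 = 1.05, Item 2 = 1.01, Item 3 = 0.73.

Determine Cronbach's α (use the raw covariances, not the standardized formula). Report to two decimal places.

α = 0.66

Σσ²ᵢ = 1.05² + 1.01² + 0.73² = 2.6555
Covariances σ_ij = r_ij · s_i · s_j:
  σ(Item 1,Item 2) = 0.25 × 1.05 × 1.01 = 0.2651
  σ(Item 1,Item 3) = 0.39 × 1.05 × 0.73 = 0.2989
  σ(Item 2,Item 3) = 0.65 × 1.01 × 0.73 = 0.4792
σ²_T = Σσ²ᵢ + 2·Σσ_ij = 2.6555 + 2 × 1.0432 = 4.7419
α = (3/2)·(1 − 2.6555/4.7419) = 0.66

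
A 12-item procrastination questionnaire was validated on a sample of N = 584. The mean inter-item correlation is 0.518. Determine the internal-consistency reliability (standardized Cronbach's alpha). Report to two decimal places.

Standardized α = k·r̄ / (1 + (k−1)·r̄) = 12 × 0.518 / (1 + 11 × 0.518)
  = 6.2160 / 6.6980 = 0.93

standardized Cronbach's alpha = 0.93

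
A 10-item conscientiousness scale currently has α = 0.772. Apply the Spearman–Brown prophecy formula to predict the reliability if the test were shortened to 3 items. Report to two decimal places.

Length factor m = 3/10 = 0.3000
α' = m·α / (1 − (1−m)·α)
   = 3/10 × 0.772 / (1 − (1 − 3/10) × 0.772)
   = 0.2316 / 0.4596 = 0.50

predicted reliability = 0.50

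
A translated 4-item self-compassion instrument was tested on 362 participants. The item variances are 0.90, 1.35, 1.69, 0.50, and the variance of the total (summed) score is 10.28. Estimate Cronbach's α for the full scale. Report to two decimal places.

Cronbach's α = 0.76

Σσᵢ² = 0.90 + 1.35 + 1.69 + 0.50 = 4.44
α = (k/(k−1))·(1 − Σσᵢ²/σ²_total) = (4/3)·(1 − 4.44/10.28) = 0.76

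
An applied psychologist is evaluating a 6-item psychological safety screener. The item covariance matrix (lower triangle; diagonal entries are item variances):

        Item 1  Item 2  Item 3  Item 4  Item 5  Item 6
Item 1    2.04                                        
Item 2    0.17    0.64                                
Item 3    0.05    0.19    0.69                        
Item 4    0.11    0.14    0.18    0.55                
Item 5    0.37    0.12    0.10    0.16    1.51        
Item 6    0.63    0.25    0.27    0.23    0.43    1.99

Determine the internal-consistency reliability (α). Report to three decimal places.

α = 0.574

Σσ²ᵢ = 2.04 + 0.64 + 0.69 + 0.55 + 1.51 + 1.99 = 7.42
Sum of off-diagonal covariances = 3.40
Var(T) = 7.42 + 2 × 3.40 = 14.22
α = (k/(k−1))·(1 − Σσ²ᵢ/Var(T)) = (6/5)·(1 − 7.42/14.22) = 0.574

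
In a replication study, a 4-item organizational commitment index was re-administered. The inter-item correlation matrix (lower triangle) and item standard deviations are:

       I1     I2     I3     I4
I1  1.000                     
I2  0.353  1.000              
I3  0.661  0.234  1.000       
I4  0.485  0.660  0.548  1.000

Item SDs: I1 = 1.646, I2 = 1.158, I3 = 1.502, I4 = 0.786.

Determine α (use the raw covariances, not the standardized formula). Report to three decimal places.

Σσ²ᵢ = 1.646² + 1.158² + 1.502² + 0.786² = 6.9241
Covariances σ_ij = r_ij · s_i · s_j:
  σ(I1,I2) = 0.353 × 1.646 × 1.158 = 0.6728
  σ(I1,I3) = 0.661 × 1.646 × 1.502 = 1.6342
  σ(I1,I4) = 0.485 × 1.646 × 0.786 = 0.6275
  σ(I2,I3) = 0.234 × 1.158 × 1.502 = 0.4070
  σ(I2,I4) = 0.660 × 1.158 × 0.786 = 0.6007
  σ(I3,I4) = 0.548 × 1.502 × 0.786 = 0.6470
σ²_T = Σσ²ᵢ + 2·Σσ_ij = 6.9241 + 2 × 4.5892 = 16.1025
α = (4/3)·(1 − 6.9241/16.1025) = 0.760

α = 0.760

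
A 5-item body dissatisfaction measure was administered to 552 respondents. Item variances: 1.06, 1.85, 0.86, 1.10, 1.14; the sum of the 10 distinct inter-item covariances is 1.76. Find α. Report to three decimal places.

α = 0.462

Σσᵢ² = 1.06 + 1.85 + 0.86 + 1.10 + 1.14 = 6.01
Sum of distinct covariances = 1.76
total variance = Σσᵢ² + 2·Σcov = 6.01 + 2 × 1.76 = 9.53
α = (5/4)·(1 − 6.01/9.53) = 0.462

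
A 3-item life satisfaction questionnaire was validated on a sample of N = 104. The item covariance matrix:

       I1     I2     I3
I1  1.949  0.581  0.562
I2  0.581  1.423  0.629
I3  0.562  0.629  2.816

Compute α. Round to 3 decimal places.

ΣVar(i) = 1.949 + 1.423 + 2.816 = 6.188
Σ_{i<j} σ_ij = 1.772
Var(T) = 6.188 + 2 × 1.772 = 9.732
α = (k/(k−1))·(1 − ΣVar(i)/Var(T)) = (3/2)·(1 − 6.188/9.732) = 0.546

α = 0.546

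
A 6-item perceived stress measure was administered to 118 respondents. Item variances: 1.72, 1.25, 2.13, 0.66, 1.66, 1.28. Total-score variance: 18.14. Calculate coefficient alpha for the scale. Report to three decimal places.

coefficient alpha = 0.624

sum of item variances = 1.72 + 1.25 + 2.13 + 0.66 + 1.66 + 1.28 = 8.70
α = (k/(k−1))·(1 − sum of item variances/σ²_T) = (6/5)·(1 − 8.70/18.14) = 0.624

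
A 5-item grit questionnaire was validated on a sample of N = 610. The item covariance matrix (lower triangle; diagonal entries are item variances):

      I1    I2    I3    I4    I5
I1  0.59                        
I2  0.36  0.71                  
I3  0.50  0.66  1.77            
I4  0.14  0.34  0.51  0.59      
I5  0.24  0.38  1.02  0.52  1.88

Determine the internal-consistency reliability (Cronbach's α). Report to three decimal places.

Σσ²ᵢ = 0.59 + 0.71 + 1.77 + 0.59 + 1.88 = 5.54
Σ_{i<j} σ_ij = 4.67
total variance = 5.54 + 2 × 4.67 = 14.88
α = (k/(k−1))·(1 − Σσ²ᵢ/total variance) = (5/4)·(1 − 5.54/14.88) = 0.785

Cronbach's α = 0.785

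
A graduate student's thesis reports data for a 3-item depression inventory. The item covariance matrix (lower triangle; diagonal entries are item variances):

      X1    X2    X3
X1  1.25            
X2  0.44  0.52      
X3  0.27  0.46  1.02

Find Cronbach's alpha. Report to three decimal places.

ΣVar(i) = 1.25 + 0.52 + 1.02 = 2.79
Sum of the distinct covariances = 1.17
total variance = 2.79 + 2 × 1.17 = 5.13
α = (k/(k−1))·(1 − ΣVar(i)/total variance) = (3/2)·(1 − 2.79/5.13) = 0.684

α = 0.684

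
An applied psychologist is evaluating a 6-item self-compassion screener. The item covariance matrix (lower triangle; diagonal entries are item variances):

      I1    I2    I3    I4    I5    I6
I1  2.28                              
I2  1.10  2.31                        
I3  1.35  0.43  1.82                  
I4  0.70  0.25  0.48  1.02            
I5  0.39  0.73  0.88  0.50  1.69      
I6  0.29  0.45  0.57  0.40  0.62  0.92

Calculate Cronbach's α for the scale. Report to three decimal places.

Cronbach's α = 0.775

Σσ²ᵢ = 2.28 + 2.31 + 1.82 + 1.02 + 1.69 + 0.92 = 10.04
Sum of off-diagonal covariances = 9.14
σ²_T = 10.04 + 2 × 9.14 = 28.32
α = (k/(k−1))·(1 − Σσ²ᵢ/σ²_T) = (6/5)·(1 − 10.04/28.32) = 0.775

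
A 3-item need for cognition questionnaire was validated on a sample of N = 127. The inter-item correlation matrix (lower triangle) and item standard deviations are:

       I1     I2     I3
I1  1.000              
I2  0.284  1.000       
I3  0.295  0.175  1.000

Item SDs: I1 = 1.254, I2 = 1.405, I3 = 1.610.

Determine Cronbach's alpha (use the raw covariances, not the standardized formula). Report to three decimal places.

Σσ²ᵢ = 1.254² + 1.405² + 1.610² = 6.1386
Covariances σ_ij = r_ij · s_i · s_j:
  σ(I1,I2) = 0.284 × 1.254 × 1.405 = 0.5004
  σ(I1,I3) = 0.295 × 1.254 × 1.610 = 0.5956
  σ(I2,I3) = 0.175 × 1.405 × 1.610 = 0.3959
σ²_T = Σσ²ᵢ + 2·Σσ_ij = 6.1386 + 2 × 1.4919 = 9.1224
α = (3/2)·(1 − 6.1386/9.1224) = 0.491

α = 0.491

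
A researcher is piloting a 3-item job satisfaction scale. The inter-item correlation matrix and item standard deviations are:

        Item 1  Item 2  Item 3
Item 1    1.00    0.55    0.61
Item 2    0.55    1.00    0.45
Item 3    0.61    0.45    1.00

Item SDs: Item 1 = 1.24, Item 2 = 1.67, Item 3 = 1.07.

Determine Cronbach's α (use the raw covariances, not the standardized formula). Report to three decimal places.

Cronbach's α = 0.752

Σσ²ᵢ = 1.24² + 1.67² + 1.07² = 5.4714
Covariances σ_ij = r_ij · s_i · s_j:
  σ(Item 1,Item 2) = 0.55 × 1.24 × 1.67 = 1.1389
  σ(Item 1,Item 3) = 0.61 × 1.24 × 1.07 = 0.8093
  σ(Item 2,Item 3) = 0.45 × 1.67 × 1.07 = 0.8041
σ²_T = Σσ²ᵢ + 2·Σσ_ij = 5.4714 + 2 × 2.7523 = 10.9760
α = (3/2)·(1 − 5.4714/10.9760) = 0.752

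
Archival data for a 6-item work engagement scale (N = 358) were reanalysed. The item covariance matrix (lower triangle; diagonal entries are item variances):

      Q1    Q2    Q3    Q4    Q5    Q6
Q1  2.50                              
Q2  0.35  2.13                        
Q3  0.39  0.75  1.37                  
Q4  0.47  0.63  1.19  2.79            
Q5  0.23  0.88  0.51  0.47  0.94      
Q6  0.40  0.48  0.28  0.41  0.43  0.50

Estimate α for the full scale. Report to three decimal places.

α = 0.727

Σσᵢ² = 2.50 + 2.13 + 1.37 + 2.79 + 0.94 + 0.50 = 10.23
Sum of the distinct covariances = 7.87
σ²_total = 10.23 + 2 × 7.87 = 25.97
α = (k/(k−1))·(1 − Σσᵢ²/σ²_total) = (6/5)·(1 − 10.23/25.97) = 0.727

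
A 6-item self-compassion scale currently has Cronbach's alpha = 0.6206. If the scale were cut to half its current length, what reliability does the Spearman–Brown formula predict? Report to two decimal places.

Length factor m = 1/2
α' = m·α / (1 − (1−m)·α)
   = 1/2 × 0.6206 / (1 − (1 − 1/2) × 0.6206)
   = 0.3103 / 0.6897 = 0.45

predicted reliability = 0.45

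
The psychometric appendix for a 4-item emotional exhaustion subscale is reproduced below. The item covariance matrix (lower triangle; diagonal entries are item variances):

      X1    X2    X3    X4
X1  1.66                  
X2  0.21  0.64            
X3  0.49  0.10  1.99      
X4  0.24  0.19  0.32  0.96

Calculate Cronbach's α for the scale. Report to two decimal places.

α = 0.50

Σσ²ᵢ = 1.66 + 0.64 + 1.99 + 0.96 = 5.25
Σ_{i<j} σ_ij = 1.55
total variance = 5.25 + 2 × 1.55 = 8.35
α = (k/(k−1))·(1 − Σσ²ᵢ/total variance) = (4/3)·(1 − 5.25/8.35) = 0.50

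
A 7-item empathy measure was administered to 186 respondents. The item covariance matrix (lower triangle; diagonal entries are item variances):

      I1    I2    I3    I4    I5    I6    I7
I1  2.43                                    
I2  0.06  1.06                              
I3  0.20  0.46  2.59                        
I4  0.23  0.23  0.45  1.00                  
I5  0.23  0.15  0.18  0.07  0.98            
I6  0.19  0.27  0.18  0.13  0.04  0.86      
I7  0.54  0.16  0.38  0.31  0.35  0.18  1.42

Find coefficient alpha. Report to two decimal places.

coefficient alpha = 0.57

Σσ²ᵢ = 2.43 + 1.06 + 2.59 + 1.00 + 0.98 + 0.86 + 1.42 = 10.34
Σ_{i<j} σ_ij = 4.99
total variance = 10.34 + 2 × 4.99 = 20.32
α = (k/(k−1))·(1 − Σσ²ᵢ/total variance) = (7/6)·(1 − 10.34/20.32) = 0.57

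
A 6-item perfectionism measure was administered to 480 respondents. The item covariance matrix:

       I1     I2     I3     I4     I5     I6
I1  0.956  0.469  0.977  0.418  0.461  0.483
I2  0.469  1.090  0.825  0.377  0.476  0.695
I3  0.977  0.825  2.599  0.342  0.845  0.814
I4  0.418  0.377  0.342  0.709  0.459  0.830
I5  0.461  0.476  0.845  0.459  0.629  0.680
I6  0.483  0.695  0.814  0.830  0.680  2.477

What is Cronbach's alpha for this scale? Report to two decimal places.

Cronbach's alpha = 0.82

Σσᵢ² = 0.956 + 1.090 + 2.599 + 0.709 + 0.629 + 2.477 = 8.460
Sum of off-diagonal covariances = 9.151
Var(T) = 8.460 + 2 × 9.151 = 26.762
α = (k/(k−1))·(1 − Σσᵢ²/Var(T)) = (6/5)·(1 − 8.460/26.762) = 0.82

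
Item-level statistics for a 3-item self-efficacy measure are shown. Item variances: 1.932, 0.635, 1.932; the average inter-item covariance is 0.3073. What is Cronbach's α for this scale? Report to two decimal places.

Cronbach's α = 0.44

Σσᵢ² = 1.932 + 0.635 + 1.932 = 4.499
Sum of the 3 distinct covariances = 3 × 0.3073 = 0.9219
total variance = Σσᵢ² + 2·Σcov = 4.499 + 2 × 0.9219 = 6.3428
α = (3/2)·(1 − 4.499/6.3428) = 0.44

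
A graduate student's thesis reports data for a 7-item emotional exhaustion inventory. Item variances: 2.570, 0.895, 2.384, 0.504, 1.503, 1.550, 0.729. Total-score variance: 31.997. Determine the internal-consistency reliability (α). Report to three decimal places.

ΣVar(i) = 2.570 + 0.895 + 2.384 + 0.504 + 1.503 + 1.550 + 0.729 = 10.135
α = (k/(k−1))·(1 − ΣVar(i)/σ²_total) = (7/6)·(1 − 10.135/31.997) = 0.797

α = 0.797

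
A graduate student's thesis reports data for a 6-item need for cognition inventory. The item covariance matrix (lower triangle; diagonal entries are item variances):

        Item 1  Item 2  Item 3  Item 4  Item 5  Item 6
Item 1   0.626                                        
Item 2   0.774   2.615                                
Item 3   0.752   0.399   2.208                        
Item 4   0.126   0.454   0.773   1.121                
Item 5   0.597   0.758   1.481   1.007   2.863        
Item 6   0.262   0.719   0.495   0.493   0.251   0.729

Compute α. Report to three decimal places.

Σσ²ᵢ = 0.626 + 2.615 + 2.208 + 1.121 + 2.863 + 0.729 = 10.162
Sum of the distinct covariances = 9.341
σ²_total = 10.162 + 2 × 9.341 = 28.844
α = (k/(k−1))·(1 − Σσ²ᵢ/σ²_total) = (6/5)·(1 − 10.162/28.844) = 0.777

α = 0.777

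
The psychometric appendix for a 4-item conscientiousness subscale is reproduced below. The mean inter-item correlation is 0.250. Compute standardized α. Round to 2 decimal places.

Standardized α = k·r̄ / (1 + (k−1)·r̄) = 4 × 0.250 / (1 + 3 × 0.250)
  = 1.0000 / 1.7500 = 0.57

standardized α = 0.57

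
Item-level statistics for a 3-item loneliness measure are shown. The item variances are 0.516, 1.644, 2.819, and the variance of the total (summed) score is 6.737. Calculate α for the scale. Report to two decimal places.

α = 0.39

Σσ²ᵢ = 0.516 + 1.644 + 2.819 = 4.979
α = (k/(k−1))·(1 − Σσ²ᵢ/total variance) = (3/2)·(1 − 4.979/6.737) = 0.39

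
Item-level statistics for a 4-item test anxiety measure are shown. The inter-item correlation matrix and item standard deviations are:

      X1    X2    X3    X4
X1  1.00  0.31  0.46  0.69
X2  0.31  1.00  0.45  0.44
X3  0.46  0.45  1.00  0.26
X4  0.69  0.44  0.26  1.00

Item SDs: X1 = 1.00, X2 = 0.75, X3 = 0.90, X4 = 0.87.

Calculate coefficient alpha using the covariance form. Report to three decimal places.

Σσ²ᵢ = 1.00² + 0.75² + 0.90² + 0.87² = 3.1294
Covariances σ_ij = r_ij · s_i · s_j:
  σ(X1,X2) = 0.31 × 1.00 × 0.75 = 0.2325
  σ(X1,X3) = 0.46 × 1.00 × 0.90 = 0.4140
  σ(X1,X4) = 0.69 × 1.00 × 0.87 = 0.6003
  σ(X2,X3) = 0.45 × 0.75 × 0.90 = 0.3038
  σ(X2,X4) = 0.44 × 0.75 × 0.87 = 0.2871
  σ(X3,X4) = 0.26 × 0.90 × 0.87 = 0.2036
σ²_T = Σσ²ᵢ + 2·Σσ_ij = 3.1294 + 2 × 2.0413 = 7.2120
α = (4/3)·(1 − 3.1294/7.2120) = 0.755

coefficient alpha = 0.755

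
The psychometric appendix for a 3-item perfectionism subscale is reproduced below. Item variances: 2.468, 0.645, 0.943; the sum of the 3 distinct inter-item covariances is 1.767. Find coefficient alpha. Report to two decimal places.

α = 0.70

Σσᵢ² = 2.468 + 0.645 + 0.943 = 4.056
Sum of distinct covariances = 1.767
total variance = Σσᵢ² + 2·Σcov = 4.056 + 2 × 1.767 = 7.590
α = (3/2)·(1 − 4.056/7.590) = 0.70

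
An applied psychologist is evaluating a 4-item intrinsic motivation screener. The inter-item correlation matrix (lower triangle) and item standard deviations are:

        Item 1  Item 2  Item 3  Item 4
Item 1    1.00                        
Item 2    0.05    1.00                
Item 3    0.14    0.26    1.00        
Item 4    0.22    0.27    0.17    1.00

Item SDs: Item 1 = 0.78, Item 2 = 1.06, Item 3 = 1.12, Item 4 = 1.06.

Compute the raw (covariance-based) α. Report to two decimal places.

α = 0.48

Σσ²ᵢ = 0.78² + 1.06² + 1.12² + 1.06² = 4.1100
Covariances σ_ij = r_ij · s_i · s_j:
  σ(Item 1,Item 2) = 0.05 × 0.78 × 1.06 = 0.0413
  σ(Item 1,Item 3) = 0.14 × 0.78 × 1.12 = 0.1223
  σ(Item 1,Item 4) = 0.22 × 0.78 × 1.06 = 0.1819
  σ(Item 2,Item 3) = 0.26 × 1.06 × 1.12 = 0.3087
  σ(Item 2,Item 4) = 0.27 × 1.06 × 1.06 = 0.3034
  σ(Item 3,Item 4) = 0.17 × 1.12 × 1.06 = 0.2018
σ²_T = Σσ²ᵢ + 2·Σσ_ij = 4.1100 + 2 × 1.1594 = 6.4288
α = (4/3)·(1 − 4.1100/6.4288) = 0.48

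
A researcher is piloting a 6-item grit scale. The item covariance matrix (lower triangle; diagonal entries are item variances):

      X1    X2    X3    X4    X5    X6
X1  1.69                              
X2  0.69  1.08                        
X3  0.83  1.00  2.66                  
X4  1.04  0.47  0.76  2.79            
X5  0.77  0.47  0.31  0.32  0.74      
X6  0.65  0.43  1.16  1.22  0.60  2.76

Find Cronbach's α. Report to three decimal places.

Cronbach's α = 0.776

Σσᵢ² = 1.69 + 1.08 + 2.66 + 2.79 + 0.74 + 2.76 = 11.72
Sum of off-diagonal covariances = 10.72
σ²_T = 11.72 + 2 × 10.72 = 33.16
α = (k/(k−1))·(1 − Σσᵢ²/σ²_T) = (6/5)·(1 − 11.72/33.16) = 0.776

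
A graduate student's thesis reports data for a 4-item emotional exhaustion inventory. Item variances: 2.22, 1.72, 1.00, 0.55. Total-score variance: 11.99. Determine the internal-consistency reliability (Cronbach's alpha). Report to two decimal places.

Cronbach's alpha = 0.72

Σσ²ᵢ = 2.22 + 1.72 + 1.00 + 0.55 = 5.49
α = (k/(k−1))·(1 − Σσ²ᵢ/total variance) = (4/3)·(1 − 5.49/11.99) = 0.72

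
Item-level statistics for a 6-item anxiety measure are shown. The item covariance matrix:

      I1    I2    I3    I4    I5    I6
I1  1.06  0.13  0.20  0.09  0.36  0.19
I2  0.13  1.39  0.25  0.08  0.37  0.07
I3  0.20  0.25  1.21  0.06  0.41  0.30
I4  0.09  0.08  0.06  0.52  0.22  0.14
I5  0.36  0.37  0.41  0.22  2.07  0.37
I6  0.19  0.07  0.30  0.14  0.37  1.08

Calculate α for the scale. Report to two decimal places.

α = 0.56

sum of item variances = 1.06 + 1.39 + 1.21 + 0.52 + 2.07 + 1.08 = 7.33
Σ_{i<j} σ_ij = 3.24
σ²_total = 7.33 + 2 × 3.24 = 13.81
α = (k/(k−1))·(1 − sum of item variances/σ²_total) = (6/5)·(1 − 7.33/13.81) = 0.56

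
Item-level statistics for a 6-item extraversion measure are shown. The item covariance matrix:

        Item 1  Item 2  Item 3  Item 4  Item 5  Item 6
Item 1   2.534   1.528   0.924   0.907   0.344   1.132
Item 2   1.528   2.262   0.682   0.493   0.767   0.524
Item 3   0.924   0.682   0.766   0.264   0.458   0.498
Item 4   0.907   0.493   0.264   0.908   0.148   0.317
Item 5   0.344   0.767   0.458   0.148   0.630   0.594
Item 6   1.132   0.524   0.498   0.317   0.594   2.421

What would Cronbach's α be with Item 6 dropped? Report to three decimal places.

Remaining items: Item 1, Item 2, Item 3, Item 4, Item 5 (k = 5).
Σσᵢ² = 2.534 + 2.262 + 0.766 + 0.908 + 0.630 = 7.100
Var(T) = 7.100 + 2 × 6.515 = 20.130
α (item deleted) = (5/4)·(1 − 7.100/20.130) = 0.809

α = 0.809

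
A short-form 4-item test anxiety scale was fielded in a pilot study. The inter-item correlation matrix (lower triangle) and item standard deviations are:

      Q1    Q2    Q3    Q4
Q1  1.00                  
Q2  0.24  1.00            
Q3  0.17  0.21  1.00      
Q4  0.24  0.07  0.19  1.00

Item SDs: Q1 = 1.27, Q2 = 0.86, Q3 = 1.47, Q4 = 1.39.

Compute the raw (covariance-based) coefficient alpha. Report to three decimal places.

Σσ²ᵢ = 1.27² + 0.86² + 1.47² + 1.39² = 6.4455
Covariances σ_ij = r_ij · s_i · s_j:
  σ(Q1,Q2) = 0.24 × 1.27 × 0.86 = 0.2621
  σ(Q1,Q3) = 0.17 × 1.27 × 1.47 = 0.3174
  σ(Q1,Q4) = 0.24 × 1.27 × 1.39 = 0.4237
  σ(Q2,Q3) = 0.21 × 0.86 × 1.47 = 0.2655
  σ(Q2,Q4) = 0.07 × 0.86 × 1.39 = 0.0837
  σ(Q3,Q4) = 0.19 × 1.47 × 1.39 = 0.3882
σ²_T = Σσ²ᵢ + 2·Σσ_ij = 6.4455 + 2 × 1.7406 = 9.9267
α = (4/3)·(1 − 6.4455/9.9267) = 0.468

α = 0.468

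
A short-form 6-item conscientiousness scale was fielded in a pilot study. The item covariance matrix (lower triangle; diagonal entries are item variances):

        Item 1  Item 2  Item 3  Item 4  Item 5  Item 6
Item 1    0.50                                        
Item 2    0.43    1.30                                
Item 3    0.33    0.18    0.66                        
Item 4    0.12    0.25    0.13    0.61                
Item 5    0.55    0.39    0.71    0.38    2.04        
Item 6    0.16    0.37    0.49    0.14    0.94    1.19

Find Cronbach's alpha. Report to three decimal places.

Cronbach's alpha = 0.767

ΣVar(i) = 0.50 + 1.30 + 0.66 + 0.61 + 2.04 + 1.19 = 6.30
Σ_{i<j} σ_ij = 5.57
Var(T) = 6.30 + 2 × 5.57 = 17.44
α = (k/(k−1))·(1 − ΣVar(i)/Var(T)) = (6/5)·(1 − 6.30/17.44) = 0.767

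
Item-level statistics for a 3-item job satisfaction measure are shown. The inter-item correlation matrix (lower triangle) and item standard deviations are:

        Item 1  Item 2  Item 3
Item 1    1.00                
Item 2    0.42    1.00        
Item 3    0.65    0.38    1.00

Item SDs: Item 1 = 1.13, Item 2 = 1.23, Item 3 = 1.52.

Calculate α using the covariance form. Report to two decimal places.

α = 0.73

Σσ²ᵢ = 1.13² + 1.23² + 1.52² = 5.1002
Covariances σ_ij = r_ij · s_i · s_j:
  σ(Item 1,Item 2) = 0.42 × 1.13 × 1.23 = 0.5838
  σ(Item 1,Item 3) = 0.65 × 1.13 × 1.52 = 1.1164
  σ(Item 2,Item 3) = 0.38 × 1.23 × 1.52 = 0.7104
σ²_T = Σσ²ᵢ + 2·Σσ_ij = 5.1002 + 2 × 2.4106 = 9.9214
α = (3/2)·(1 − 5.1002/9.9214) = 0.73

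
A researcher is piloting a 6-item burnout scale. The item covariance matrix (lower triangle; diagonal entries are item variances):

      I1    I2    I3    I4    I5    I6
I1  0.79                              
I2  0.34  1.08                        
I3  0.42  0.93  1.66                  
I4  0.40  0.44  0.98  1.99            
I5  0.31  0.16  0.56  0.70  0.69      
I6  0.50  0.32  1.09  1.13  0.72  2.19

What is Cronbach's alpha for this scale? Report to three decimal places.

Σσ²ᵢ = 0.79 + 1.08 + 1.66 + 1.99 + 0.69 + 2.19 = 8.40
Sum of the distinct covariances = 9.00
σ²_total = 8.40 + 2 × 9.00 = 26.40
α = (k/(k−1))·(1 − Σσ²ᵢ/σ²_total) = (6/5)·(1 − 8.40/26.40) = 0.818

α = 0.818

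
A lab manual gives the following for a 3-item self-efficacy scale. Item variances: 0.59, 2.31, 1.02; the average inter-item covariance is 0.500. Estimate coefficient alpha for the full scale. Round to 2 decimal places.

α = 0.65

sum of item variances = 0.59 + 2.31 + 1.02 = 3.92
Sum of the 3 distinct covariances = 3 × 0.500 = 1.500
σ²_T = sum of item variances + 2·Σcov = 3.92 + 2 × 1.500 = 6.920
α = (3/2)·(1 − 3.92/6.920) = 0.65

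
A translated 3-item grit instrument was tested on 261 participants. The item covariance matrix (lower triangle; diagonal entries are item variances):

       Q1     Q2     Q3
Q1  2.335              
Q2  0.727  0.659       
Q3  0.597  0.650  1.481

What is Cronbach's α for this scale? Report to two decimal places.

Cronbach's α = 0.70

Σσ²ᵢ = 2.335 + 0.659 + 1.481 = 4.475
Sum of the distinct covariances = 1.974
Var(T) = 4.475 + 2 × 1.974 = 8.423
α = (k/(k−1))·(1 − Σσ²ᵢ/Var(T)) = (3/2)·(1 − 4.475/8.423) = 0.70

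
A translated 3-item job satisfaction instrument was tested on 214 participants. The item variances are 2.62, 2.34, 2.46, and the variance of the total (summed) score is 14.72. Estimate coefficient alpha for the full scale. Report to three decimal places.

coefficient alpha = 0.744

Σσᵢ² = 2.62 + 2.34 + 2.46 = 7.42
α = (k/(k−1))·(1 − Σσᵢ²/σ²_T) = (3/2)·(1 − 7.42/14.72) = 0.744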